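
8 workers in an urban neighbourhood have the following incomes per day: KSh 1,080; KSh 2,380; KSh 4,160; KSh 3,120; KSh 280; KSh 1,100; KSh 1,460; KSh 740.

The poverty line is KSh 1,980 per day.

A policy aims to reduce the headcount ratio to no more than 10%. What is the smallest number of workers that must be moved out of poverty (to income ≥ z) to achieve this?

5

Currently q = 5 of N = 8 are below the line (H = 0.625).
A headcount ratio of at most 10% allows at most ⌊0.10 × 8⌋ = 0 poor workers.
So at least 5 − 0 = 5 must be lifted.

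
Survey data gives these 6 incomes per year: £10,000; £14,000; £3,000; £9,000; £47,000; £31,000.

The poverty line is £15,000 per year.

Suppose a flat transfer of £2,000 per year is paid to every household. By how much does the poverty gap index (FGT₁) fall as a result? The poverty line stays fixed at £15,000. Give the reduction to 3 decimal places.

0.078

Before: below the line — £3,000, £9,000, £10,000, £14,000; poverty gap index (FGT₁) = 0.26667.
After the £2,000 transfer: below the line — £5,000, £11,000, £12,000; poverty gap index (FGT₁) = 0.18889.
Reduction = 0.26667 − 0.18889 = 0.078.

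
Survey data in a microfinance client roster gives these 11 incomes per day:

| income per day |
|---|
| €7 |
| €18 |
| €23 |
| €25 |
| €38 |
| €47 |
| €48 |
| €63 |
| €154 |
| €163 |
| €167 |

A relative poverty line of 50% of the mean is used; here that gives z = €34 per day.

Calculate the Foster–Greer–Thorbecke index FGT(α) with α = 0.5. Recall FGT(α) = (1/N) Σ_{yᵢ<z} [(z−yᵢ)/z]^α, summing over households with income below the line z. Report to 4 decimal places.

Below z: €7, €18, €23, €25 (q = 4 of N = 11).
Normalized shortfalls: (34−7)/34 = 0.7941; (34−18)/34 = 0.4706; (34−23)/34 = 0.3235; (34−25)/34 = 0.2647.
Raised to α = 0.5: 0.89113; 0.68599; 0.56880; 0.51450.
Sum = 2.660419; FGT(0.5) = 2.660419 / 11 = 0.2419.

0.2419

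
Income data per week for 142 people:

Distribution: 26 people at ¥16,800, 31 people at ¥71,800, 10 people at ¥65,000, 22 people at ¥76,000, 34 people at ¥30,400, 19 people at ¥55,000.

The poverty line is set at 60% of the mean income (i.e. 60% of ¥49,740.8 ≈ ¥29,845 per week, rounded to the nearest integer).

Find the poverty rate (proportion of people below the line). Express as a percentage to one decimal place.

18.3%

26 of the 142 people have income below ¥29,845.
H = 26/142 = 18.3%.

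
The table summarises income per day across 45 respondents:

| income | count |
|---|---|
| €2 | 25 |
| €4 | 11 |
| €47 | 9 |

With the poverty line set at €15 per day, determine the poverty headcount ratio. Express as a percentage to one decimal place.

80.0%

36 of the 45 respondents have income below €15.
H = 36/45 = 80.0%.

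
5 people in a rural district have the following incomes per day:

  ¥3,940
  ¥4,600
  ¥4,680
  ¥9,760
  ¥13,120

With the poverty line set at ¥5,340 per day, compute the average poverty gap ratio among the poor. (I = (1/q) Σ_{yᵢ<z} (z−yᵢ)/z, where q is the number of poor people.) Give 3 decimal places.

0.175

Incomes under z: ¥3,940, ¥4,600, ¥4,680 (q = 3 of N = 5).
Shortfall ratios (z−y)/z: 0.2622, 0.1386, 0.1236; sum = 0.524345.
The income-gap ratio divides by q (the poor only): 0.524345 / 3 = 0.175.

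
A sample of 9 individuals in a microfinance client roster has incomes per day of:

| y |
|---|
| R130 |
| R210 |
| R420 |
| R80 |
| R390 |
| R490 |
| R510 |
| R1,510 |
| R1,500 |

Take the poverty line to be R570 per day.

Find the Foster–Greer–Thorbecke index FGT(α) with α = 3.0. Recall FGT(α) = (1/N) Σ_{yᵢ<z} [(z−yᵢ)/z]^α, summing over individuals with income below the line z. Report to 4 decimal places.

Poor units: R80, R130, R210, R390, R420, R490, R510 (q = 7 of N = 9).
Normalized shortfalls: (570−80)/570 = 0.8596; (570−130)/570 = 0.7719; (570−210)/570 = 0.6316; (570−390)/570 = 0.3158; (570−420)/570 = 0.2632; (570−490)/570 = 0.1404; (570−510)/570 = 0.1053.
Raised to α = 3.0: 0.63528; 0.45997; 0.25193; 0.03149; 0.01822; 0.00276; 0.00117.
Sum = 1.400830; FGT(3.0) = 1.400830 / 9 = 0.1556.

0.1556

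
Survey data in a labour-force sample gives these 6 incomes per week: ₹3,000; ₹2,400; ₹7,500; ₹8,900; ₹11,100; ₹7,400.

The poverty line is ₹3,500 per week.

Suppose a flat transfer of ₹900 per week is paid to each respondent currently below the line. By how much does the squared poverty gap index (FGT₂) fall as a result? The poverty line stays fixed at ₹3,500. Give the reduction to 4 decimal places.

0.0193

Before: below the line — ₹2,400, ₹3,000; squared poverty gap index (FGT₂) = 0.019864.
After the ₹900 transfer: below the line — ₹3,300; squared poverty gap index (FGT₂) = 0.000544.
Reduction = 0.019864 − 0.000544 = 0.0193.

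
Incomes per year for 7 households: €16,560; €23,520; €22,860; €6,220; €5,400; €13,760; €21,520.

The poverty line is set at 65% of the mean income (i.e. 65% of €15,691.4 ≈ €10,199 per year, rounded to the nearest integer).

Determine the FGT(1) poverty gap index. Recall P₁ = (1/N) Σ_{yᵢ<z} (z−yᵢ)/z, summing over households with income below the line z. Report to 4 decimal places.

Incomes under z: €5,400, €6,220 (q = 2 of N = 7).
Gap ratios (z−y)/z: (10199−5400)/10199 = 0.4705; (10199−6220)/10199 = 0.3901.
Sum of shortfalls = 0.860673; P₁ averages over all N: 0.860673 / 7 = 0.1230.

0.1230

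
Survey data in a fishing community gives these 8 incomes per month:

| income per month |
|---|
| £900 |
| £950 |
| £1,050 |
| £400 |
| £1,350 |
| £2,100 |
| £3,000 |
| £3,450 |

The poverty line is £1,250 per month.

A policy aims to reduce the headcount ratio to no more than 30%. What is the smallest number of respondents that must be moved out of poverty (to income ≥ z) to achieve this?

2

4 of the 8 respondents are poor, so H = 4/8 = 0.500.
A headcount ratio of at most 30% allows at most ⌊0.30 × 8⌋ = 2 poor respondents.
So at least 4 − 2 = 2 must be lifted.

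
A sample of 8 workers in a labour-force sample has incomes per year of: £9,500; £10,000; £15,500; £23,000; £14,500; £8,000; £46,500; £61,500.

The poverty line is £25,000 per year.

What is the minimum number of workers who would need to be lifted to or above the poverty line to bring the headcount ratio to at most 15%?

6 of the 8 workers are poor, so H = 6/8 = 0.750.
A headcount ratio of at most 15% allows at most ⌊0.15 × 8⌋ = 1 poor workers.
So at least 6 − 1 = 5 must be lifted.

5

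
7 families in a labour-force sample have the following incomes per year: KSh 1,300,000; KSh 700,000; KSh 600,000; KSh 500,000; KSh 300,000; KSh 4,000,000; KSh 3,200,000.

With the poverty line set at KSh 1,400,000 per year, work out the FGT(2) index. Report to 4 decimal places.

0.2303

Incomes under z: KSh 300,000, KSh 500,000, KSh 600,000, KSh 700,000, KSh 1,300,000 (q = 5 of N = 7).
Gap ratios (z−y)/z: (1400000−300000)/1400000 = 0.7857; (1400000−500000)/1400000 = 0.6429; (1400000−600000)/1400000 = 0.5714; (1400000−700000)/1400000 = 0.5000; (1400000−1300000)/1400000 = 0.0714.
Squared: 0.6173; 0.4133; 0.3265; 0.2500; 0.0051.
Sum = 1.612245; P₂ = 1.612245 / 7 = 0.2303.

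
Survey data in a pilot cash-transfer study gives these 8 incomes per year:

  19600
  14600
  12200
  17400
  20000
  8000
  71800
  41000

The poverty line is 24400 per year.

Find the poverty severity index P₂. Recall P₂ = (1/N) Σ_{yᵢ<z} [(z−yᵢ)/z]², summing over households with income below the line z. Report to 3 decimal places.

Incomes under z: 8000, 12200, 14600, 17400, 19600, 20000 (q = 6 of N = 8).
Relative gaps: (24400−8000)/24400 = 0.6721; (24400−12200)/24400 = 0.5000; (24400−14600)/24400 = 0.4016; (24400−17400)/24400 = 0.2869; (24400−19600)/24400 = 0.1967; (24400−20000)/24400 = 0.1803.
Squared: 0.4518; 0.2500; 0.1613; 0.0823; 0.0387; 0.0325.
Sum = 1.016595; P₂ = 1.016595 / 8 = 0.127.

0.127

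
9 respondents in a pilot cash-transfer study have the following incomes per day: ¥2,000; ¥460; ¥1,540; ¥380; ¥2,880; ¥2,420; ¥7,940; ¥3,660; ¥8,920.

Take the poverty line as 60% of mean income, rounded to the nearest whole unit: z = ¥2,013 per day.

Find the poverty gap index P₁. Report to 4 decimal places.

0.2027

Below the line: ¥380, ¥460, ¥1,540, ¥2,000 (q = 4 of N = 9).
Normalized shortfalls: (2013−380)/2013 = 0.8112; (2013−460)/2013 = 0.7715; (2013−1540)/2013 = 0.2350; (2013−2000)/2013 = 0.0065.
Sum of shortfalls = 1.824143; P₁ averages over all N: 1.824143 / 9 = 0.2027.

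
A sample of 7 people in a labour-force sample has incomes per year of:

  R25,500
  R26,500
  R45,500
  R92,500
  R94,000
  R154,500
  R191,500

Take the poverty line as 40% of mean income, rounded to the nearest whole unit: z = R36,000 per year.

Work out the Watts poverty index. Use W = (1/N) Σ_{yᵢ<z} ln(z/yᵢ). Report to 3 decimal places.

0.093

Incomes under z: R25,500, R26,500 (q = 2 of N = 7).
ln(z/y) terms: ln(36000/25500) = 0.3448; ln(36000/26500) = 0.3064.
W = 0.651215 / 7 = 0.093.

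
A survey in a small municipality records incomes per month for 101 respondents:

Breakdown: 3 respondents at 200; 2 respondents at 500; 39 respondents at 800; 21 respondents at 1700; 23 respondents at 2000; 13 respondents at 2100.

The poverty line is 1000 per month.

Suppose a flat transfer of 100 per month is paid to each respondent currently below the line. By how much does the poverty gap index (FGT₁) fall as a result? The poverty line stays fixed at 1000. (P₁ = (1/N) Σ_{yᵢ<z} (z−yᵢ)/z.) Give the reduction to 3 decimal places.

0.044

Before: below the line — 3×200, 2×500, 39×800; poverty gap index (FGT₁) = 0.11089.
After the 100 transfer: below the line — 3×300, 2×600, 39×900; poverty gap index (FGT₁) = 0.06733.
Reduction = 0.11089 − 0.06733 = 0.044.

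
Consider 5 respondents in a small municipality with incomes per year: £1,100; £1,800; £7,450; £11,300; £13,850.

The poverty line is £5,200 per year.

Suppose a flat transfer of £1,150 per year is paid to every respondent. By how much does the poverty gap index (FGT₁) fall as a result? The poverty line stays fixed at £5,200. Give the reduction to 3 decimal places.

Before: below the line — £1,100, £1,800; poverty gap index (FGT₁) = 0.28846.
After the £1,150 transfer: below the line — £2,250, £2,950; poverty gap index (FGT₁) = 0.20000.
Reduction = 0.28846 − 0.20000 = 0.088.

0.088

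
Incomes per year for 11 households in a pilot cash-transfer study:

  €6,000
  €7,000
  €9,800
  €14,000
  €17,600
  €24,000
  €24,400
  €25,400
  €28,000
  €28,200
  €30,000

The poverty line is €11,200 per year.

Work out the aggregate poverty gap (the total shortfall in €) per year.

Below z: €6,000, €7,000, €9,800 (q = 3 of N = 11).
Individual gaps: 11200−6000 = 5200; 11200−7000 = 4200; 11200−9800 = 1400.
Aggregate gap = €10,800.

€10,800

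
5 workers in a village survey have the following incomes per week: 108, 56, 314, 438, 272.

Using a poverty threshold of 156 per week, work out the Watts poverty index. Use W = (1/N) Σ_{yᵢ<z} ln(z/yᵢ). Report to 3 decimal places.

0.278

Poor units: 56, 108 (q = 2 of N = 5).
Log gaps: ln(156/56) = 1.0245; ln(156/108) = 0.3677.
W = 1.392229 / 5 = 0.278.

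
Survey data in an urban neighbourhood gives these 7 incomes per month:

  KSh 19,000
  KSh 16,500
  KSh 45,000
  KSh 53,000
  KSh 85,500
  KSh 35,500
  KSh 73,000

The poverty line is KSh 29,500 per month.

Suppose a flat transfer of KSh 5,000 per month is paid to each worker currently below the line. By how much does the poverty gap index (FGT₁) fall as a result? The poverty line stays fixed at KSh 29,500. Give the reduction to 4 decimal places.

0.0484

Before: below the line — KSh 16,500, KSh 19,000; poverty gap index (FGT₁) = 0.113801.
After the KSh 5,000 transfer: below the line — KSh 21,500, KSh 24,000; poverty gap index (FGT₁) = 0.065375.
Reduction = 0.113801 − 0.065375 = 0.0484.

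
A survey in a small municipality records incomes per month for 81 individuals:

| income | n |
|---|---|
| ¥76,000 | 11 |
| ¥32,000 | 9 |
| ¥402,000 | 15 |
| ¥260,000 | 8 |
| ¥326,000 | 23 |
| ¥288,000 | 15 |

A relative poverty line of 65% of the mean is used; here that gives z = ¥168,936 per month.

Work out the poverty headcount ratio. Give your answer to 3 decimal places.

0.247

20 of the 81 individuals have income below ¥168,936.
H = 20/81 = 0.247.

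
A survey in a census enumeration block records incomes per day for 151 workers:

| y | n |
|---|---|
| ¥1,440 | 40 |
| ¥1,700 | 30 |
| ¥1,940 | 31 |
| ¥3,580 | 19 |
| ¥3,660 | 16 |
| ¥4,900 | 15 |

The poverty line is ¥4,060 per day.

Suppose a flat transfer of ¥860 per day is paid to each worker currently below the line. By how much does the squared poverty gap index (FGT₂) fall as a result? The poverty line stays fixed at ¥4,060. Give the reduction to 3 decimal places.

0.140

Before: below the line — 40×¥1,440, 30×¥1,700, 31×¥1,940, 19×¥3,580, 16×¥3,660; squared poverty gap index (FGT₂) = 0.23621.
After the ¥860 transfer: below the line — 40×¥2,300, 30×¥2,560, 31×¥2,800; squared poverty gap index (FGT₂) = 0.09667.
Reduction = 0.23621 − 0.09667 = 0.140.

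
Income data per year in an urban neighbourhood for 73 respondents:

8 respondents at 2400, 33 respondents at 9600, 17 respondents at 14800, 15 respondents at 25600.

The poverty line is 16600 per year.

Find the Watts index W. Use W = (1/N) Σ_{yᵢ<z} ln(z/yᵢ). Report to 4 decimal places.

0.4862

Below z: 8×2400, 33×9600, 17×14800 (q = 58 of N = 73).
Log shortfalls: ln(16600/2400) = 1.9339 (×8); ln(16600/9600) = 0.5476 (×33); ln(16600/14800) = 0.1148 (×17).
W = 35.494762 / 73 = 0.4862.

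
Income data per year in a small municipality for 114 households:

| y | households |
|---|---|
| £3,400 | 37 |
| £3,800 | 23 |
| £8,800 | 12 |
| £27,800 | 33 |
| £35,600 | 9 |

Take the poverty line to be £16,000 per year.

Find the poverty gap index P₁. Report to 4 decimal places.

Poor units: 37×£3,400, 23×£3,800, 12×£8,800 (q = 72 of N = 114).
Shortfall ratios: (16000−3400)/16000 = 0.7875 (×37); (16000−3800)/16000 = 0.7625 (×23); (16000−8800)/16000 = 0.4500 (×12).
Σ = 52.075000. Dividing by the full population N = 114 gives P₁ = 0.4568.

0.4568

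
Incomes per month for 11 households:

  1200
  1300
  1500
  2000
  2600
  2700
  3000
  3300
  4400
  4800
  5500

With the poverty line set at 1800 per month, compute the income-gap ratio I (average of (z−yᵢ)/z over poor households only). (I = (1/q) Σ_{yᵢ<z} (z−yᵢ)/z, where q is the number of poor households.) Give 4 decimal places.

0.2593

Below the line: 1200, 1300, 1500 (q = 3 of N = 11).
Relative gaps: 0.3333, 0.2778, 0.1667; sum = 0.777778.
I averages over the q = 3 poor units only: 0.777778 / 3 = 0.2593.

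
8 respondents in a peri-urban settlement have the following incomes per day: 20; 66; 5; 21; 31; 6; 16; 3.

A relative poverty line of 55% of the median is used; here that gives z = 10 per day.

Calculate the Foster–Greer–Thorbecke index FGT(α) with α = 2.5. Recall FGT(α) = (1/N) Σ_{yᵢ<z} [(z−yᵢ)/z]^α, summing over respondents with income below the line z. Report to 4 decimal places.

Incomes under z: 3, 5, 6 (q = 3 of N = 8).
Relative gaps: (10−3)/10 = 0.7000; (10−5)/10 = 0.5000; (10−6)/10 = 0.4000.
Raised to α = 2.5: 0.40996; 0.17678; 0.10119.
Sum = 0.687933; FGT(2.5) = 0.687933 / 8 = 0.0860.

0.0860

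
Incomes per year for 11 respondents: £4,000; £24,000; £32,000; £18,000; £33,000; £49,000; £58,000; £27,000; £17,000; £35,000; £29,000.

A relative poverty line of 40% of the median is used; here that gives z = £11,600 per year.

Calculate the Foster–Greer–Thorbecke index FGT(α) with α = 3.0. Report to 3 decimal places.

Poor units: £4,000 (q = 1 of N = 11).
Normalized shortfalls: (11600−4000)/11600 = 0.6552.
Raised to α = 3.0: 0.28123.
Sum = 0.281233; FGT(3.0) = 0.281233 / 11 = 0.026.

0.026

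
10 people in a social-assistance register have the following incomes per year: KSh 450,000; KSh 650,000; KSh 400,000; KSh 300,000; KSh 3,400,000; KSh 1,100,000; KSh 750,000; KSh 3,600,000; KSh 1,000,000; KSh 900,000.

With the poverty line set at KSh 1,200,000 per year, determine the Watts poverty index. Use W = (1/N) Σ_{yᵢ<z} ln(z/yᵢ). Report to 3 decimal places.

0.511

Below the line: KSh 300,000, KSh 400,000, KSh 450,000, KSh 650,000, KSh 750,000, KSh 900,000, KSh 1,000,000, KSh 1,100,000 (q = 8 of N = 10).
Log gaps: ln(1200000/300000) = 1.3863; ln(1200000/400000) = 1.0986; ln(1200000/450000) = 0.9808; ln(1200000/650000) = 0.6131; ln(1200000/750000) = 0.4700; ln(1200000/900000) = 0.2877; ln(1200000/1000000) = 0.1823; ln(1200000/1100000) = 0.0870.
W = 5.105859 / 10 = 0.511.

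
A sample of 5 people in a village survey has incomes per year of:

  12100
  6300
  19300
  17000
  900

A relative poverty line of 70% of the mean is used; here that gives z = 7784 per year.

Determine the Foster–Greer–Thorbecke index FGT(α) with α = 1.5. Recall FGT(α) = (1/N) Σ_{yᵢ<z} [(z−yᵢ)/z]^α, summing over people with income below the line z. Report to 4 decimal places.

0.1830

Incomes under z: 900, 6300 (q = 2 of N = 5).
Normalized shortfalls: (7784−900)/7784 = 0.8844; (7784−6300)/7784 = 0.1906.
Raised to α = 1.5: 0.83168; 0.08324.
Sum = 0.914924; FGT(1.5) = 0.914924 / 5 = 0.1830.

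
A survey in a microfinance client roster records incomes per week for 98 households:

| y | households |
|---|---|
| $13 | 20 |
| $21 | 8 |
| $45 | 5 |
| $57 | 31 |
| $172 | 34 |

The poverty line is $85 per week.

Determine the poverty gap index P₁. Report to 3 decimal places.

0.363

Incomes under z: 20×$13, 8×$21, 5×$45, 31×$57 (q = 64 of N = 98).
Relative gaps: (85−13)/85 = 0.8471 (×20); (85−21)/85 = 0.7529 (×8); (85−45)/85 = 0.4706 (×5); (85−57)/85 = 0.3294 (×31).
Sum of shortfalls = 35.529412; P₁ averages over all N: 35.529412 / 98 = 0.363.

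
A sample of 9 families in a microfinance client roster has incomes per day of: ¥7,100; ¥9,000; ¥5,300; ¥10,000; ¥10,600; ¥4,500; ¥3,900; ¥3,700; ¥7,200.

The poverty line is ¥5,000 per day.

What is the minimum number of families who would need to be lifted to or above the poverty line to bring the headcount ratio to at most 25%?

1

3 of the 9 families are poor, so H = 3/9 = 0.333.
A headcount ratio of at most 25% allows at most ⌊0.25 × 9⌋ = 2 poor families.
So at least 3 − 2 = 1 must be lifted.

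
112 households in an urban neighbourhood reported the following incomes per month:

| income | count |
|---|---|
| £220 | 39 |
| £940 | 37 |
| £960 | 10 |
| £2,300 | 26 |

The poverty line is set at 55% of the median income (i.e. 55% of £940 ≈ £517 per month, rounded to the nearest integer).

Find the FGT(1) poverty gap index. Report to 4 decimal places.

0.2000

Poor units: 39×£220 (q = 39 of N = 112).
Normalized shortfalls: (517−220)/517 = 0.5745 (×39).
Sum of shortfalls = 22.404255; P₁ averages over all N: 22.404255 / 112 = 0.2000.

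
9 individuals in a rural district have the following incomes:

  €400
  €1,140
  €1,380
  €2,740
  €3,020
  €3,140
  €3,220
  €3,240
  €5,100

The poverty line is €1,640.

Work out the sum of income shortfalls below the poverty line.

€2,000

Poor units: €400, €1,140, €1,380 (q = 3 of N = 9).
Individual gaps: 1640−400 = 1240; 1640−1140 = 500; 1640−1380 = 260.
Aggregate gap = €2,000.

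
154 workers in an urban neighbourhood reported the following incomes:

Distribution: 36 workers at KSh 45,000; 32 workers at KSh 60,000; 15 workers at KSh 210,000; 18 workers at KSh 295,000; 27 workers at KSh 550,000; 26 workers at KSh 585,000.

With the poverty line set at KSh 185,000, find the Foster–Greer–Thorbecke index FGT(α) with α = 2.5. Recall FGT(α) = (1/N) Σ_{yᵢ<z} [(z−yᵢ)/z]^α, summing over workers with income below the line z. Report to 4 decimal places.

Poor units: 36×KSh 45,000, 32×KSh 60,000 (q = 68 of N = 154).
Shortfall ratios: (185000−45000)/185000 = 0.7568 (×36); (185000−60000)/185000 = 0.6757 (×32).
Raised to α = 2.5: 0.49819 (×36); 0.37527 (×32).
Sum = 29.943357; FGT(2.5) = 29.943357 / 154 = 0.1944.

0.1944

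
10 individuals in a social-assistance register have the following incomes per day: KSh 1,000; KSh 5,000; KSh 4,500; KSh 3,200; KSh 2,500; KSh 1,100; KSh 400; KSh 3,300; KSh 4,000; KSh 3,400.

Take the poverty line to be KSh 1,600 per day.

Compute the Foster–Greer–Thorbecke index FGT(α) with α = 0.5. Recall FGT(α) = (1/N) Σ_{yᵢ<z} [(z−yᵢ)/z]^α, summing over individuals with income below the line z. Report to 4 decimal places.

Below the line: KSh 400, KSh 1,000, KSh 1,100 (q = 3 of N = 10).
Shortfall ratios: (1600−400)/1600 = 0.7500; (1600−1000)/1600 = 0.3750; (1600−1100)/1600 = 0.3125.
Raised to α = 0.5: 0.86603; 0.61237; 0.55902.
Sum = 2.037415; FGT(0.5) = 2.037415 / 10 = 0.2037.

0.2037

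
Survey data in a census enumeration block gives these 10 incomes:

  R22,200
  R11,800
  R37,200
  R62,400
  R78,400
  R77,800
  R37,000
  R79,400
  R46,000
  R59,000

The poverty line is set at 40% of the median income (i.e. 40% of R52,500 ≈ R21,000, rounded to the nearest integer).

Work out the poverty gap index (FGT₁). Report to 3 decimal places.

Below z: R11,800 (q = 1 of N = 10).
Relative gaps: (21000−11800)/21000 = 0.4381.
Sum of shortfalls = 0.438095; P₁ averages over all N: 0.438095 / 10 = 0.044.

0.044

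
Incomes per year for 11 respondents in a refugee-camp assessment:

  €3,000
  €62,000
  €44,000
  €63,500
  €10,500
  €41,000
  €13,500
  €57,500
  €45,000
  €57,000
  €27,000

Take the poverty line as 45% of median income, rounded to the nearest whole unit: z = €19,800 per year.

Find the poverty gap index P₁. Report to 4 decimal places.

Poor units: €3,000, €10,500, €13,500 (q = 3 of N = 11).
Normalized shortfalls: (19800−3000)/19800 = 0.8485; (19800−10500)/19800 = 0.4697; (19800−13500)/19800 = 0.3182.
Sum of shortfalls = 1.636364; P₁ averages over all N: 1.636364 / 11 = 0.1488.

0.1488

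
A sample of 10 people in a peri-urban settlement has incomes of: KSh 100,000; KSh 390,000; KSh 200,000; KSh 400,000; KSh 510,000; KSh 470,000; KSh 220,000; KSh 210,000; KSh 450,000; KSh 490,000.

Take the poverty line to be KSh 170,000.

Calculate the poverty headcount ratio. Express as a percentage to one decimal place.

10.0%

1 of the 10 people have income below KSh 170,000.
H = 1/10 = 10.0%.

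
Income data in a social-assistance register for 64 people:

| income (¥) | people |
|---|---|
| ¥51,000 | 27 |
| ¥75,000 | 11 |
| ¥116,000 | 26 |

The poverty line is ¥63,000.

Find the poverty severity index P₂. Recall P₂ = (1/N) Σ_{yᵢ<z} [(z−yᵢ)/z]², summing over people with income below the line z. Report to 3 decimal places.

Incomes under z: 27×¥51,000 (q = 27 of N = 64).
Gap ratios (z−y)/z: (63000−51000)/63000 = 0.1905 (×27).
Squared: 0.0363 (×27).
Sum = 0.979592; P₂ = 0.979592 / 64 = 0.015.

0.015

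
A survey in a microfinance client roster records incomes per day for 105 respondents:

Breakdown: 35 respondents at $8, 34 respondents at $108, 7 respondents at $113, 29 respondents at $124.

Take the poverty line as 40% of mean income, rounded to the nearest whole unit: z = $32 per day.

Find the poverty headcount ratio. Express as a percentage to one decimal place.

35 of the 105 respondents have income below $32.
H = 35/105 = 33.3%.

33.3%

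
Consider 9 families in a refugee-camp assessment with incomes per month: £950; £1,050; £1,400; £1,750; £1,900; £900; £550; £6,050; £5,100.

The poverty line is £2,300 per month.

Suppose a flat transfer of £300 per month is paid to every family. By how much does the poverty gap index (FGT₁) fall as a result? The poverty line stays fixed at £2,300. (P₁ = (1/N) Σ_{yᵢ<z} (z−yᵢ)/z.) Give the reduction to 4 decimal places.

Before: below the line — £550, £900, £950, £1,050, £1,400, £1,750, £1,900; poverty gap index (FGT₁) = 0.367150.
After the £300 transfer: below the line — £850, £1,200, £1,250, £1,350, £1,700, £2,050, £2,200; poverty gap index (FGT₁) = 0.265700.
Reduction = 0.367150 − 0.265700 = 0.1014.

0.1014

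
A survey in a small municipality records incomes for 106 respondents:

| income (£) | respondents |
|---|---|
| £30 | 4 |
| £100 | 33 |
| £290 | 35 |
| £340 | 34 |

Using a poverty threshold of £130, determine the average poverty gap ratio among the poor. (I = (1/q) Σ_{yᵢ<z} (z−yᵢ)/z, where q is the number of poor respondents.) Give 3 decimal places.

0.289

Incomes under z: 4×£30, 33×£100 (q = 37 of N = 106).
Relative gaps: 0.7692 (×4), 0.2308 (×33); sum = 10.692308.
The income-gap ratio divides by q (the poor only): 10.692308 / 37 = 0.289.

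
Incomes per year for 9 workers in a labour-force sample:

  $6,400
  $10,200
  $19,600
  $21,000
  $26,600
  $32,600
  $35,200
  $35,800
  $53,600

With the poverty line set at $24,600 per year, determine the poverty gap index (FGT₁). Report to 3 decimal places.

0.186

Below z: $6,400, $10,200, $19,600, $21,000 (q = 4 of N = 9).
Shortfall ratios: (24600−6400)/24600 = 0.7398; (24600−10200)/24600 = 0.5854; (24600−19600)/24600 = 0.2033; (24600−21000)/24600 = 0.1463.
Sum of shortfalls = 1.674797; P₁ averages over all N: 1.674797 / 9 = 0.186.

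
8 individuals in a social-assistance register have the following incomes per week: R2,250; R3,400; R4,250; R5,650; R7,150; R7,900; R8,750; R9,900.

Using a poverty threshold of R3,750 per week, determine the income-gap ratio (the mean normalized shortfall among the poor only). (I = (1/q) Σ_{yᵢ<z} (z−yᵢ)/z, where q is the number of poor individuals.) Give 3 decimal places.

Incomes under z: R2,250, R3,400 (q = 2 of N = 8).
Relative gaps: 0.4000, 0.0933; sum = 0.493333.
The income-gap ratio divides by q (the poor only): 0.493333 / 2 = 0.247.

0.247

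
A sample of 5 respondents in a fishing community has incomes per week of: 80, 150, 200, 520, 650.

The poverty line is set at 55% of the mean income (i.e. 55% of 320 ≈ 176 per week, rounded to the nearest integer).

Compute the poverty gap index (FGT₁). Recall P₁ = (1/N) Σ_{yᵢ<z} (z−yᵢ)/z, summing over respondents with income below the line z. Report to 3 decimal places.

0.139

Incomes under z: 80, 150 (q = 2 of N = 5).
Relative gaps: (176−80)/176 = 0.5455; (176−150)/176 = 0.1477.
Σ = 0.693182. Dividing by the full population N = 5 gives P₁ = 0.139.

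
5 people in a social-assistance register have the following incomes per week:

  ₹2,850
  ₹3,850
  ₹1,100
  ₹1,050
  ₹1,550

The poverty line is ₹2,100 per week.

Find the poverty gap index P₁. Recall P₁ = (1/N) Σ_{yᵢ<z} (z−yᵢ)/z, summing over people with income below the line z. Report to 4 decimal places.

0.2476

Below the line: ₹1,050, ₹1,100, ₹1,550 (q = 3 of N = 5).
Gap ratios (z−y)/z: (2100−1050)/2100 = 0.5000; (2100−1100)/2100 = 0.4762; (2100−1550)/2100 = 0.2619.
Sum of shortfalls = 1.238095; P₁ averages over all N: 1.238095 / 5 = 0.2476.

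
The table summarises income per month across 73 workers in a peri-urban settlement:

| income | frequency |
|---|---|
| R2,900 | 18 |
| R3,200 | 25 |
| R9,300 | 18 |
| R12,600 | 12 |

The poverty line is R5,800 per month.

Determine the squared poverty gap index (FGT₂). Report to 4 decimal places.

0.1305

Incomes under z: 18×R2,900, 25×R3,200 (q = 43 of N = 73).
Gap ratios (z−y)/z: (5800−2900)/5800 = 0.5000 (×18); (5800−3200)/5800 = 0.4483 (×25).
Squared: 0.2500 (×18); 0.2010 (×25).
Sum = 9.523781; P₂ = 9.523781 / 73 = 0.1305.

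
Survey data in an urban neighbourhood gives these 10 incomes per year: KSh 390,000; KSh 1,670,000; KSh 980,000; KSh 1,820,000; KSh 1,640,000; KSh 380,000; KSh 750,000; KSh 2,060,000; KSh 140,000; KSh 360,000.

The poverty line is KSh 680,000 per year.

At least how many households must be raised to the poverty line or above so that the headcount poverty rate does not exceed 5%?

4 of the 10 households are poor, so H = 4/10 = 0.400.
A headcount ratio of at most 5% allows at most ⌊0.05 × 10⌋ = 0 poor households.
So at least 4 − 0 = 4 must be lifted.

4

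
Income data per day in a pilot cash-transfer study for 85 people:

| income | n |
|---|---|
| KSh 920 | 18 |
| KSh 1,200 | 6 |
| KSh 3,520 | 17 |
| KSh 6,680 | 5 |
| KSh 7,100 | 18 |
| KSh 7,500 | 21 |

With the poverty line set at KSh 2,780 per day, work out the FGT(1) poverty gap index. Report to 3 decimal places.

0.182

Incomes under z: 18×KSh 920, 6×KSh 1,200 (q = 24 of N = 85).
Gap ratios (z−y)/z: (2780−920)/2780 = 0.6691 (×18); (2780−1200)/2780 = 0.5683 (×6).
Σ = 15.453237. Dividing by the full population N = 85 gives P₁ = 0.182.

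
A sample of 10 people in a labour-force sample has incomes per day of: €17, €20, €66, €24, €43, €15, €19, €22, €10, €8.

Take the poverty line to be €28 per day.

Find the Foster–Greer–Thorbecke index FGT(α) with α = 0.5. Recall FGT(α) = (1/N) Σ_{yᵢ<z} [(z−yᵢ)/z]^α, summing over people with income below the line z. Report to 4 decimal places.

Incomes under z: €8, €10, €15, €17, €19, €20, €22, €24 (q = 8 of N = 10).
Gap ratios (z−y)/z: (28−8)/28 = 0.7143; (28−10)/28 = 0.6429; (28−15)/28 = 0.4643; (28−17)/28 = 0.3929; (28−19)/28 = 0.3214; (28−20)/28 = 0.2857; (28−22)/28 = 0.2143; (28−24)/28 = 0.1429.
Raised to α = 0.5: 0.84515; 0.80178; 0.68139; 0.62678; 0.56695; 0.53452; 0.46291; 0.37796.
Sum = 4.897450; FGT(0.5) = 4.897450 / 10 = 0.4897.

0.4897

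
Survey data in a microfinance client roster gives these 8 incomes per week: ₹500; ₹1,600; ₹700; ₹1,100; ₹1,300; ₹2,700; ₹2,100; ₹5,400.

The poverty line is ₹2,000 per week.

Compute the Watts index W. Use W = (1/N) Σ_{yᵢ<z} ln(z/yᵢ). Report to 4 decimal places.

Poor units: ₹500, ₹700, ₹1,100, ₹1,300, ₹1,600 (q = 5 of N = 8).
Log shortfalls: ln(2000/500) = 1.3863; ln(2000/700) = 1.0498; ln(2000/1100) = 0.5978; ln(2000/1300) = 0.4308; ln(2000/1600) = 0.2231.
W = 3.687880 / 8 = 0.4610.

0.4610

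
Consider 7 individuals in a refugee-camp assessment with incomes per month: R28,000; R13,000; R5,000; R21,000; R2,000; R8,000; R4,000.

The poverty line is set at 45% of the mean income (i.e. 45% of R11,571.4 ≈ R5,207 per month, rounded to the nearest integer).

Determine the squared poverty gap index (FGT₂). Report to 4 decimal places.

0.0621

Below the line: R2,000, R4,000, R5,000 (q = 3 of N = 7).
Gap ratios (z−y)/z: (5207−2000)/5207 = 0.6159; (5207−4000)/5207 = 0.2318; (5207−5000)/5207 = 0.0398.
Squared: 0.3793; 0.0537; 0.0016.
Sum = 0.434648; P₂ = 0.434648 / 7 = 0.0621.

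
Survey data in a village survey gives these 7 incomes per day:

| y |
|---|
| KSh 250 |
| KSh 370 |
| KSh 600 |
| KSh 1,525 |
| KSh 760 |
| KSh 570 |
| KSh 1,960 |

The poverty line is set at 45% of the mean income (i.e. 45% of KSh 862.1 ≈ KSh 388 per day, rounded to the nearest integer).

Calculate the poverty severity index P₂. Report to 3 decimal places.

0.018

Incomes under z: KSh 250, KSh 370 (q = 2 of N = 7).
Shortfall ratios: (388−250)/388 = 0.3557; (388−370)/388 = 0.0464.
Squared: 0.1265; 0.0022.
Sum = 0.128653; P₂ = 0.128653 / 7 = 0.018.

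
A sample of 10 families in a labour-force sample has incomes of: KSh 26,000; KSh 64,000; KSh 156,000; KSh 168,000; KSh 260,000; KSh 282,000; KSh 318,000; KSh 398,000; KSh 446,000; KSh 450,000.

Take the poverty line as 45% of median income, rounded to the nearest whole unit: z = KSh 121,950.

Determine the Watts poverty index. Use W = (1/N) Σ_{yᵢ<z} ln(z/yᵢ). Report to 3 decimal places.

0.219

Poor units: KSh 26,000, KSh 64,000 (q = 2 of N = 10).
ln(z/y) terms: ln(121950/26000) = 1.5455; ln(121950/64000) = 0.6447.
W = 2.190243 / 10 = 0.219.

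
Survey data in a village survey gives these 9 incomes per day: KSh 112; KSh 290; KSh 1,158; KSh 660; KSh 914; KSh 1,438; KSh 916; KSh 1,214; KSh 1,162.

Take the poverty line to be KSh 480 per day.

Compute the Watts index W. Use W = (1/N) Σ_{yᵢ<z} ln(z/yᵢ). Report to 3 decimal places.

0.218

Incomes under z: KSh 112, KSh 290 (q = 2 of N = 9).
ln(z/y) terms: ln(480/112) = 1.4553; ln(480/290) = 0.5039.
W = 1.959192 / 9 = 0.218.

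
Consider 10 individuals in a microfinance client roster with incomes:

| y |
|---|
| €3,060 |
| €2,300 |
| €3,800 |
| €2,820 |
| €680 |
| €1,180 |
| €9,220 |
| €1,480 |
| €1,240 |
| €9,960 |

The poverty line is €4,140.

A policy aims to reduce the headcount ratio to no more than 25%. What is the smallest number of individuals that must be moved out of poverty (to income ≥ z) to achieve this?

6

8 of the 10 individuals are poor, so H = 8/10 = 0.800.
A headcount ratio of at most 25% allows at most ⌊0.25 × 10⌋ = 2 poor individuals.
So at least 8 − 2 = 6 must be lifted.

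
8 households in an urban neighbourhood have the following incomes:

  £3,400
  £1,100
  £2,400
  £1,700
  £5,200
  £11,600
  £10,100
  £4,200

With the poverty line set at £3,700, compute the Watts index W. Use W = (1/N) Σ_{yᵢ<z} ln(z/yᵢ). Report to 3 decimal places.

0.314

Below the line: £1,100, £1,700, £2,400, £3,400 (q = 4 of N = 8).
Log shortfalls: ln(3700/1100) = 1.2130; ln(3700/1700) = 0.7777; ln(3700/2400) = 0.4329; ln(3700/3400) = 0.0846.
W = 2.508149 / 8 = 0.314.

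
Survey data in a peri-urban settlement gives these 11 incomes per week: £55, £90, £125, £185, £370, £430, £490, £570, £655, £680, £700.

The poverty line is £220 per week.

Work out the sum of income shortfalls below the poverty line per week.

Poor units: £55, £90, £125, £185 (q = 4 of N = 11).
Individual gaps: 220−55 = 165; 220−90 = 130; 220−125 = 95; 220−185 = 35.
Aggregate gap = £425.

£425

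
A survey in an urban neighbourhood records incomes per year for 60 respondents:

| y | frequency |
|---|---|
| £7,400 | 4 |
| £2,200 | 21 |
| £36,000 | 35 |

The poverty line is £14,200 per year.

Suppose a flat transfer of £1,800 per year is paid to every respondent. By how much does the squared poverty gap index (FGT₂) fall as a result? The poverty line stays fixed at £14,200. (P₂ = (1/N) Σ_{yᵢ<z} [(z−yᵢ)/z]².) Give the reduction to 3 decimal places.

0.076

Before: below the line — 21×£2,200, 4×£7,400; squared poverty gap index (FGT₂) = 0.26524.
After the £1,800 transfer: below the line — 21×£4,000, 4×£9,200; squared poverty gap index (FGT₂) = 0.18885.
Reduction = 0.26524 − 0.18885 = 0.076.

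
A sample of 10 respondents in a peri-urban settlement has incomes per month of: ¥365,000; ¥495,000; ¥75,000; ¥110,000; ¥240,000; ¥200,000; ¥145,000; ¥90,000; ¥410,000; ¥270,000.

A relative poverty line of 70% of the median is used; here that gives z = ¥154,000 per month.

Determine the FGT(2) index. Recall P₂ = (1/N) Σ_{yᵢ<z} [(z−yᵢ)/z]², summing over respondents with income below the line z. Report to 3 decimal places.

0.052

Incomes under z: ¥75,000, ¥90,000, ¥110,000, ¥145,000 (q = 4 of N = 10).
Normalized shortfalls: (154000−75000)/154000 = 0.5130; (154000−90000)/154000 = 0.4156; (154000−110000)/154000 = 0.2857; (154000−145000)/154000 = 0.0584.
Squared: 0.2632; 0.1727; 0.0816; 0.0034.
Sum = 0.520914; P₂ = 0.520914 / 10 = 0.052.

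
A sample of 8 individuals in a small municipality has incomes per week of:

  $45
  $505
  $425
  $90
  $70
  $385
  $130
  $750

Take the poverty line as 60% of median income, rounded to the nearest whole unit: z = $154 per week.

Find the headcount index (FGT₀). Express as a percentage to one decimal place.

50.0%

4 of the 8 individuals have income below $154.
H = 4/8 = 50.0%.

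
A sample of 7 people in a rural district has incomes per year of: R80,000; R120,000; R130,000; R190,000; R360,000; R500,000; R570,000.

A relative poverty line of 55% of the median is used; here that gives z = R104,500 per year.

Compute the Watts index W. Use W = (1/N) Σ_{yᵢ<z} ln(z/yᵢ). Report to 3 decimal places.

Below z: R80,000 (q = 1 of N = 7).
ln(z/y) terms: ln(104500/80000) = 0.2672.
W = 0.267160 / 7 = 0.038.

0.038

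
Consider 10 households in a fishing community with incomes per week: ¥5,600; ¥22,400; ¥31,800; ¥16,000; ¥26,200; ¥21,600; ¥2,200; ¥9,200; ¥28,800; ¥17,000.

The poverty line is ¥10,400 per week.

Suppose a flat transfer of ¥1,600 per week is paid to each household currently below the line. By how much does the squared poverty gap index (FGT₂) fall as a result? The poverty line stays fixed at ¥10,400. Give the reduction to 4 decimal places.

Before: below the line — ¥2,200, ¥5,600, ¥9,200; squared poverty gap index (FGT₂) = 0.084800.
After the ¥1,600 transfer: below the line — ¥3,800, ¥7,200; squared poverty gap index (FGT₂) = 0.049741.
Reduction = 0.084800 − 0.049741 = 0.0351.

0.0351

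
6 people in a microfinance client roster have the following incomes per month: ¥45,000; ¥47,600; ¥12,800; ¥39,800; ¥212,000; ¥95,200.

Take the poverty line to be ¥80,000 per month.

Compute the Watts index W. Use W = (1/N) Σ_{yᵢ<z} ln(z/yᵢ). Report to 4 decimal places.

Below z: ¥12,800, ¥39,800, ¥45,000, ¥47,600 (q = 4 of N = 6).
Log gaps: ln(80000/12800) = 1.8326; ln(80000/39800) = 0.6982; ln(80000/45000) = 0.5754; ln(80000/47600) = 0.5192.
W = 3.625299 / 6 = 0.6042.

0.6042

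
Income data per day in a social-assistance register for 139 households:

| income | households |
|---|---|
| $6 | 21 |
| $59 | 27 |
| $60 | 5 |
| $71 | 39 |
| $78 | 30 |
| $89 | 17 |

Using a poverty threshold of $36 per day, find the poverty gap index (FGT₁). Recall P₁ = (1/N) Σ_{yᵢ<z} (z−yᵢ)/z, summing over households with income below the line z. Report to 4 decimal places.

Incomes under z: 21×$6 (q = 21 of N = 139).
Shortfall ratios: (36−6)/36 = 0.8333 (×21).
Σ = 17.500000. Dividing by the full population N = 139 gives P₁ = 0.1259.

0.1259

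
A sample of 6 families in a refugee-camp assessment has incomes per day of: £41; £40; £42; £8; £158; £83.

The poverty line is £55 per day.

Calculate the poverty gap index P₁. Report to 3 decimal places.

0.270

Below z: £8, £40, £41, £42 (q = 4 of N = 6).
Shortfall ratios: (55−8)/55 = 0.8545; (55−40)/55 = 0.2727; (55−41)/55 = 0.2545; (55−42)/55 = 0.2364.
Sum of shortfalls = 1.618182; P₁ averages over all N: 1.618182 / 6 = 0.270.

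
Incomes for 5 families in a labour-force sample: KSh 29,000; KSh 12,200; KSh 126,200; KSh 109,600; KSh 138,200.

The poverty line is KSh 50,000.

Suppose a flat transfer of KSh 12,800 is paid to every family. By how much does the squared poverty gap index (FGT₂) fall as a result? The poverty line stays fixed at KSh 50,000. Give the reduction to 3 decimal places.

Before: below the line — KSh 12,200, KSh 29,000; squared poverty gap index (FGT₂) = 0.14959.
After the KSh 12,800 transfer: below the line — KSh 25,000, KSh 41,800; squared poverty gap index (FGT₂) = 0.05538.
Reduction = 0.14959 − 0.05538 = 0.094.

0.094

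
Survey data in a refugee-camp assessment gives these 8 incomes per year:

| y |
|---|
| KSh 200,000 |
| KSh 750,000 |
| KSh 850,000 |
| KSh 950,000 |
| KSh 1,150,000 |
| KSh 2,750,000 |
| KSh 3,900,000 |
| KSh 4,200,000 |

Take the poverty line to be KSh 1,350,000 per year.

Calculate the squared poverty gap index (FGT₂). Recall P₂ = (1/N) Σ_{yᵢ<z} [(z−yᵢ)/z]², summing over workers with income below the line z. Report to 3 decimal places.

0.146

Poor units: KSh 200,000, KSh 750,000, KSh 850,000, KSh 950,000, KSh 1,150,000 (q = 5 of N = 8).
Shortfall ratios: (1350000−200000)/1350000 = 0.8519; (1350000−750000)/1350000 = 0.4444; (1350000−850000)/1350000 = 0.3704; (1350000−950000)/1350000 = 0.2963; (1350000−1150000)/1350000 = 0.1481.
Squared: 0.7257; 0.1975; 0.1372; 0.0878; 0.0219.
Sum = 1.170096; P₂ = 1.170096 / 8 = 0.146.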